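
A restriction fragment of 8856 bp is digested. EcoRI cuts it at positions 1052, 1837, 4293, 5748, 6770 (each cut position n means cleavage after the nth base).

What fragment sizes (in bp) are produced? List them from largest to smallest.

2456, 2086, 1455, 1052, 1022, 785 bp

Linear molecule, 5 cuts → 6 fragments:
  1052 − 0 = 1052 bp
  1837 − 1052 = 785 bp
  4293 − 1837 = 2456 bp
  5748 − 4293 = 1455 bp
  6770 − 5748 = 1022 bp
  8856 − 6770 = 2086 bp
Sorted largest to smallest: 2456, 2086, 1455, 1052, 1022, 785 bp.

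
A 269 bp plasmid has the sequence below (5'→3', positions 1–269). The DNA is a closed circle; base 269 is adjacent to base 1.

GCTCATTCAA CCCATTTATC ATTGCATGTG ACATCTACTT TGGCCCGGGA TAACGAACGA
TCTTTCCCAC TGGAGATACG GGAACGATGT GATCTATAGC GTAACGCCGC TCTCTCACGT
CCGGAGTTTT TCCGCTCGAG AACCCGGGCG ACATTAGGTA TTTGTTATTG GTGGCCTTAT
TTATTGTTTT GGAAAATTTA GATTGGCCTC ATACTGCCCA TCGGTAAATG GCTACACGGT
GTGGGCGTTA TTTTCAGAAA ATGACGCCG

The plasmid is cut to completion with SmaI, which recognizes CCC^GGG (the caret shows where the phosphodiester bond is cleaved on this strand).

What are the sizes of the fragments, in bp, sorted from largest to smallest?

SmaI sites (CCCGGG) start at positions 44, 143.
SmaI cuts after base 3 of each site, so after positions 46, 145.
Circular molecule, 2 cuts → 2 fragments:
  47–145 → 99 bp
  146–269 then 1–46 → 124 + 46 = 170 bp
Sorted largest to smallest: 170, 99 bp.

170, 99 bp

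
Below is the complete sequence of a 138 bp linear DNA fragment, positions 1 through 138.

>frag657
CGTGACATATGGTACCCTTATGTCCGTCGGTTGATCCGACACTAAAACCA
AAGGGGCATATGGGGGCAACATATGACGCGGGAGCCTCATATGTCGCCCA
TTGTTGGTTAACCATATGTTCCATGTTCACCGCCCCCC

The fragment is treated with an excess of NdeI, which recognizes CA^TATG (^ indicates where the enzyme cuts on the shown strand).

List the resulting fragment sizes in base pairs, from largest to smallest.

NdeI sites (CATATG) start at positions 6, 57, 70, 88, 113.
NdeI cuts after base 2 of each site, so after positions 7, 58, 71, 89, 114.
Linear molecule, 5 cuts → 6 fragments:
  1–7 → 7 bp
  8–58 → 51 bp
  59–71 → 13 bp
  72–89 → 18 bp
  90–114 → 25 bp
  115–138 → 24 bp
Sorted largest to smallest: 51, 25, 24, 18, 13, 7 bp.

51, 25, 24, 18, 13, 7 bp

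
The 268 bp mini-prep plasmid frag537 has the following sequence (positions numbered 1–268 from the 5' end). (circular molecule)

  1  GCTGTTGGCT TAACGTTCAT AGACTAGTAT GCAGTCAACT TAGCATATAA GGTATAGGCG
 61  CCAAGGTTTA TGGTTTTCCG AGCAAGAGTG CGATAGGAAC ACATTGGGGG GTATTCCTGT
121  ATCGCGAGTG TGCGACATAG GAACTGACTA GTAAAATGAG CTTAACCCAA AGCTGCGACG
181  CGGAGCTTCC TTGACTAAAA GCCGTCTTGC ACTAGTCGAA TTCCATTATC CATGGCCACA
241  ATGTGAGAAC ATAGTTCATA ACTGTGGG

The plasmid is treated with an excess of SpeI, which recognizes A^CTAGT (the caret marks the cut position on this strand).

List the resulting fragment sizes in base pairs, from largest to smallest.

124, 80, 64 bp

SpeI sites (ACTAGT) start at positions 23, 147, 211.
SpeI cuts after the first base of each site, so after positions 23, 147, 211.
Circular molecule, 3 cuts → 3 fragments:
  24–147 → 124 bp
  148–211 → 64 bp
  212–268 then 1–23 → 57 + 23 = 80 bp
Sorted largest to smallest: 124, 80, 64 bp.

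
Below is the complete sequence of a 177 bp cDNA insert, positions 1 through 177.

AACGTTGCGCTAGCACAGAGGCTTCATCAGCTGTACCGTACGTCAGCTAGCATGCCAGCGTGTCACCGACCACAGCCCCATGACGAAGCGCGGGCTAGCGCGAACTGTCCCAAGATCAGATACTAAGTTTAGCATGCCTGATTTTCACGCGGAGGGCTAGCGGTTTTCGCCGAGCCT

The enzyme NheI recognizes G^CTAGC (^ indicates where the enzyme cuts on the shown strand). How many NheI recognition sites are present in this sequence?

4

GCTAGC occurs starting at positions 9, 46, 94, 156.
NheI cuts at 4 sites.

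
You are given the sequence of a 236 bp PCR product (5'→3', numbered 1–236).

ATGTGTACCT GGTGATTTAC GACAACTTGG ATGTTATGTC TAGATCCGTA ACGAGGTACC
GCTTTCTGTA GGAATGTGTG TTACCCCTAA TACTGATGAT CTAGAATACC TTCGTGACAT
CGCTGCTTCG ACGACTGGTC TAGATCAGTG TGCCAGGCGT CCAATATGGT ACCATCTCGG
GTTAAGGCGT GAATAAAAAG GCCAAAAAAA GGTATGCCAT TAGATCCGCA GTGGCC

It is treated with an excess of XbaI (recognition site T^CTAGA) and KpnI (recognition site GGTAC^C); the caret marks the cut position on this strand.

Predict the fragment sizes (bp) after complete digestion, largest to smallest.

64, 41, 39, 39, 33, 20 bp

XbaI sites (TCTAGA) start at positions 39, 100, 139.
XbaI cuts after the first base of each site, so after positions 39, 100, 139.
KpnI sites (GGTACC) start at positions 55, 168.
KpnI cuts after base 5 of each site (before the last base), so after positions 59, 172.
Combined cut positions: 39, 59, 100, 139, 172.
Linear molecule, 5 cuts → 6 fragments:
  1–39 → 39 bp
  40–59 → 20 bp
  60–100 → 41 bp
  101–139 → 39 bp
  140–172 → 33 bp
  173–236 → 64 bp
Sorted largest to smallest: 64, 41, 39, 39, 33, 20 bp.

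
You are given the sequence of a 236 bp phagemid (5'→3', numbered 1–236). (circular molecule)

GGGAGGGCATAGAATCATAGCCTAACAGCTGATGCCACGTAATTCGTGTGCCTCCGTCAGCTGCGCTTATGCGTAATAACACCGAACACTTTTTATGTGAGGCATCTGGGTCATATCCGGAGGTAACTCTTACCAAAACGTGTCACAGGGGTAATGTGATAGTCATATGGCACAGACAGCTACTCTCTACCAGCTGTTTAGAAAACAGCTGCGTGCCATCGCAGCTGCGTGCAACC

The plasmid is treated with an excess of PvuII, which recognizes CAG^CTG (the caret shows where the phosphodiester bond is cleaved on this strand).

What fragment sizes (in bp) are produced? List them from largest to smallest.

133, 40, 32, 16, 15 bp

PvuII sites (CAGCTG) start at positions 26, 58, 191, 206, 222.
PvuII cuts after base 3 of each site, so after positions 28, 60, 193, 208, 224.
Circular molecule, 5 cuts → 5 fragments:
  29–60 → 32 bp
  61–193 → 133 bp
  194–208 → 15 bp
  209–224 → 16 bp
  225–236 then 1–28 → 12 + 28 = 40 bp
Sorted largest to smallest: 133, 40, 32, 16, 15 bp.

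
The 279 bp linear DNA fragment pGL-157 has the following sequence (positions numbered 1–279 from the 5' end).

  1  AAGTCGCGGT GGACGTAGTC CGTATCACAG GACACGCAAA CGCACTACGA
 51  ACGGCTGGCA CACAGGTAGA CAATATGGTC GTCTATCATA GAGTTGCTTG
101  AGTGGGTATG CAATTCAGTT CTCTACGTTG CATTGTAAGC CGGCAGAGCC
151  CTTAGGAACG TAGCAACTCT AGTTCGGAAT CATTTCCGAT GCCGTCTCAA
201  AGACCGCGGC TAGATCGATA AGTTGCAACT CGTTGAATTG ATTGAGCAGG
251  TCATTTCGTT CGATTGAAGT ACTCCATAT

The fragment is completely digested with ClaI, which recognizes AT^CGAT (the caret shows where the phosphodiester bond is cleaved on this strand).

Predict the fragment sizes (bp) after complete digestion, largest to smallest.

215, 64 bp

The ClaI site (ATCGAT) starts at position 214.
ClaI cuts after base 2 of each site, so after position 215.
Linear molecule, 1 cut → 2 fragments:
  1–215 → 215 bp
  216–279 → 64 bp
Sorted largest to smallest: 215, 64 bp.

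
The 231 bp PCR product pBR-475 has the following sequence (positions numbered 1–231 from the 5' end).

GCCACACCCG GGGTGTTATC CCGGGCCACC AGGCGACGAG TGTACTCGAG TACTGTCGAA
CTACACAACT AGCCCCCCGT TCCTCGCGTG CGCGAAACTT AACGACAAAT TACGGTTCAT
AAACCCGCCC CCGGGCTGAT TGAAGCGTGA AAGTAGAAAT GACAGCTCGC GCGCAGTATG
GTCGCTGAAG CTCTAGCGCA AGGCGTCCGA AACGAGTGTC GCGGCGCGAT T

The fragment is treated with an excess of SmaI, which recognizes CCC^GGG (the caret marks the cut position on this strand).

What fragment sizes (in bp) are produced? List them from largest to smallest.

110, 99, 13, 9 bp

SmaI sites (CCCGGG) start at positions 7, 20, 130.
SmaI cuts after base 3 of each site, so after positions 9, 22, 132.
Linear molecule, 3 cuts → 4 fragments:
  1–9 → 9 bp
  10–22 → 13 bp
  23–132 → 110 bp
  133–231 → 99 bp
Sorted largest to smallest: 110, 99, 13, 9 bp.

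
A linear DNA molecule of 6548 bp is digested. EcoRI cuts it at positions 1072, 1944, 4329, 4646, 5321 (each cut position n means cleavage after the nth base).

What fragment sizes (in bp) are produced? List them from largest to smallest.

Linear molecule, 5 cuts → 6 fragments:
  1072 − 0 = 1072 bp
  1944 − 1072 = 872 bp
  4329 − 1944 = 2385 bp
  4646 − 4329 = 317 bp
  5321 − 4646 = 675 bp
  6548 − 5321 = 1227 bp
Sorted largest to smallest: 2385, 1227, 1072, 872, 675, 317 bp.

2385, 1227, 1072, 872, 675, 317 bp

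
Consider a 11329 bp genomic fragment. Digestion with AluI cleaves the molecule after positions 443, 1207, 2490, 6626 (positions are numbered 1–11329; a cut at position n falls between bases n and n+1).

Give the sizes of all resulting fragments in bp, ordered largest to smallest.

Linear molecule, 4 cuts → 5 fragments:
  443 − 0 = 443 bp
  1207 − 443 = 764 bp
  2490 − 1207 = 1283 bp
  6626 − 2490 = 4136 bp
  11329 − 6626 = 4703 bp
Sorted largest to smallest: 4703, 4136, 1283, 764, 443 bp.

4703, 4136, 1283, 764, 443 bp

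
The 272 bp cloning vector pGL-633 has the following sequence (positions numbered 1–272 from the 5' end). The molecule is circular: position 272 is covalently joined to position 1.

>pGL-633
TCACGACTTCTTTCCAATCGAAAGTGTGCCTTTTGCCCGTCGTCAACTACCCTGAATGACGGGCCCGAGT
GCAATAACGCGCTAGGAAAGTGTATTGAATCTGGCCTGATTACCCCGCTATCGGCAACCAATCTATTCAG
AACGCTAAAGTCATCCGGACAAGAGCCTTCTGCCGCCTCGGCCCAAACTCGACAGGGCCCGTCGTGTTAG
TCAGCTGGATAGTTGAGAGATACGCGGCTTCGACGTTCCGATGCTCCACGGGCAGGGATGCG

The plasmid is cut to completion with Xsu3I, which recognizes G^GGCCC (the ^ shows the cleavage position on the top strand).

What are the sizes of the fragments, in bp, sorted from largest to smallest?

138, 134 bp

Xsu3I sites (GGGCCC) start at positions 61, 195.
Xsu3I cuts after the first base of each site, so after positions 61, 195.
Circular molecule, 2 cuts → 2 fragments:
  62–195 → 134 bp
  196–272 then 1–61 → 77 + 61 = 138 bp
Sorted largest to smallest: 138, 134 bp.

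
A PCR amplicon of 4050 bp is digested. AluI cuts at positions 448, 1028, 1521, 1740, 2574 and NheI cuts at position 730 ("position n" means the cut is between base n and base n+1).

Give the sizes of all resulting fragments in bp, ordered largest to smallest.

Combined cut positions (sorted): 448, 730, 1028, 1521, 1740, 2574.
Linear molecule, 6 cuts → 7 fragments:
  448 − 0 = 448 bp
  730 − 448 = 282 bp
  1028 − 730 = 298 bp
  1521 − 1028 = 493 bp
  1740 − 1521 = 219 bp
  2574 − 1740 = 834 bp
  4050 − 2574 = 1476 bp
Sorted largest to smallest: 1476, 834, 493, 448, 298, 282, 219 bp.

1476, 834, 493, 448, 298, 282, 219 bp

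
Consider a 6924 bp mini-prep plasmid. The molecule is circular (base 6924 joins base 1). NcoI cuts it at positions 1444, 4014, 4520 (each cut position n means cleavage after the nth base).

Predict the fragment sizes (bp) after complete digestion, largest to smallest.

Circular molecule, 3 cuts → 3 fragments:
  4014 − 1444 = 2570 bp
  4520 − 4014 = 506 bp
  wrap: 6924 − 4520 + 1444 = 3848 bp
Sorted largest to smallest: 3848, 2570, 506 bp.

3848, 2570, 506 bp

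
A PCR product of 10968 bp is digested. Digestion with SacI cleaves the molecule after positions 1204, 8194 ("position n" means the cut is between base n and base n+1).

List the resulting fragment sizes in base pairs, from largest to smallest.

6990, 2774, 1204 bp

Linear molecule, 2 cuts → 3 fragments:
  1204 − 0 = 1204 bp
  8194 − 1204 = 6990 bp
  10968 − 8194 = 2774 bp
Sorted largest to smallest: 6990, 2774, 1204 bp.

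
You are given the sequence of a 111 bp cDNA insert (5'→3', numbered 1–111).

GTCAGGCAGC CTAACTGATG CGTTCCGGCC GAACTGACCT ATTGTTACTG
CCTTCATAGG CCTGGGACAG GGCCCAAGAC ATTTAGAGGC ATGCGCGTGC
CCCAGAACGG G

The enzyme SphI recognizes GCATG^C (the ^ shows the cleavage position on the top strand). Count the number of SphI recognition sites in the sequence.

1

GCATGC occurs starting at position 89.
SphI cuts at 1 site.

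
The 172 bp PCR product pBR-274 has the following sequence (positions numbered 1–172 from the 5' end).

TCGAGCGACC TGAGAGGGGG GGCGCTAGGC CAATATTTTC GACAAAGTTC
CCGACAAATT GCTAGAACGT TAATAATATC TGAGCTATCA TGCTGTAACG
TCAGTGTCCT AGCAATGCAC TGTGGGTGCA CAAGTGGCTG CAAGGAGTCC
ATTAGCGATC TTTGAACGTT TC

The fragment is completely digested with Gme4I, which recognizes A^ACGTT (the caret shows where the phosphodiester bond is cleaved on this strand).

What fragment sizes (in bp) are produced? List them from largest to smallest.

Gme4I sites (AACGTT) start at positions 66, 165.
Gme4I cuts after the first base of each site, so after positions 66, 165.
Linear molecule, 2 cuts → 3 fragments:
  1–66 → 66 bp
  67–165 → 99 bp
  166–172 → 7 bp
Sorted largest to smallest: 99, 66, 7 bp.

99, 66, 7 bp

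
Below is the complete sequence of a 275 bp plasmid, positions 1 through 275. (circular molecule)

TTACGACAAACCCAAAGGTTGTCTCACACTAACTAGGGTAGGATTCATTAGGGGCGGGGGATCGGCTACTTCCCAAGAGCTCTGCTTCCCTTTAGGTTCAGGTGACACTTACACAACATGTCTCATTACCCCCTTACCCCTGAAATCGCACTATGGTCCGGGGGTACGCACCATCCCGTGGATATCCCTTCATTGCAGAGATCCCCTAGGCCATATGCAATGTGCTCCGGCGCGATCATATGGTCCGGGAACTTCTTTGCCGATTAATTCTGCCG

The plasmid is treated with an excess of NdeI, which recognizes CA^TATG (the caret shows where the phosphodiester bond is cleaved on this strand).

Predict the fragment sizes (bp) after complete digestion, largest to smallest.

250, 25 bp

NdeI sites (CATATG) start at positions 212, 237.
NdeI cuts after base 2 of each site, so after positions 213, 238.
Circular molecule, 2 cuts → 2 fragments:
  214–238 → 25 bp
  239–275 then 1–213 → 37 + 213 = 250 bp
Sorted largest to smallest: 250, 25 bp.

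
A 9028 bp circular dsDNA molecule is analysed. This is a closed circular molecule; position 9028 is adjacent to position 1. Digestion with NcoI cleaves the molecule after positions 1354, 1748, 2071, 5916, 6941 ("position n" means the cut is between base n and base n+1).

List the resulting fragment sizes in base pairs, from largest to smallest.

3845, 3441, 1025, 394, 323 bp

Circular molecule, 5 cuts → 5 fragments:
  1748 − 1354 = 394 bp
  2071 − 1748 = 323 bp
  5916 − 2071 = 3845 bp
  6941 − 5916 = 1025 bp
  wrap: 9028 − 6941 + 1354 = 3441 bp
Sorted largest to smallest: 3845, 3441, 1025, 394, 323 bp.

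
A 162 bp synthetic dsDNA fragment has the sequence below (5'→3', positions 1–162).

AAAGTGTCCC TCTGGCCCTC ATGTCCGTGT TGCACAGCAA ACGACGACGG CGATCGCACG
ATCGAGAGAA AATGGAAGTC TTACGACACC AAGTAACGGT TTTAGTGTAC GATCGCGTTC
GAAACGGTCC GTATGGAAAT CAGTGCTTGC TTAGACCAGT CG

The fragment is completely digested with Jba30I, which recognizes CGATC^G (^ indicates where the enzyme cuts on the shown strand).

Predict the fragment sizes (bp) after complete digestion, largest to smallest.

Jba30I sites (CGATCG) start at positions 51, 59, 110.
Jba30I cuts after base 5 of each site (before the last base), so after positions 55, 63, 114.
Linear molecule, 3 cuts → 4 fragments:
  1–55 → 55 bp
  56–63 → 8 bp
  64–114 → 51 bp
  115–162 → 48 bp
Sorted largest to smallest: 55, 51, 48, 8 bp.

55, 51, 48, 8 bp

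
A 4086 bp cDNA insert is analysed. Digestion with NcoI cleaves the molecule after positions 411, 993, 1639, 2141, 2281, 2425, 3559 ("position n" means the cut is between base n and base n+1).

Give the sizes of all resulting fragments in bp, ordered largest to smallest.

Linear molecule, 7 cuts → 8 fragments:
  411 − 0 = 411 bp
  993 − 411 = 582 bp
  1639 − 993 = 646 bp
  2141 − 1639 = 502 bp
  2281 − 2141 = 140 bp
  2425 − 2281 = 144 bp
  3559 − 2425 = 1134 bp
  4086 − 3559 = 527 bp
Sorted largest to smallest: 1134, 646, 582, 527, 502, 411, 144, 140 bp.

1134, 646, 582, 527, 502, 411, 144, 140 bp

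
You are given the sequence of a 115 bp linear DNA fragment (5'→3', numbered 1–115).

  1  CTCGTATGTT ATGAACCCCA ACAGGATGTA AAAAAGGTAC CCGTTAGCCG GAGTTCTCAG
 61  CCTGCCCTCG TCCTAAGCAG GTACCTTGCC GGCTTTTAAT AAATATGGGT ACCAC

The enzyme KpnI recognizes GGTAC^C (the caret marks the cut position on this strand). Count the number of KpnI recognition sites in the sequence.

3

GGTACC occurs starting at positions 36, 80, 108.
KpnI cuts at 3 sites.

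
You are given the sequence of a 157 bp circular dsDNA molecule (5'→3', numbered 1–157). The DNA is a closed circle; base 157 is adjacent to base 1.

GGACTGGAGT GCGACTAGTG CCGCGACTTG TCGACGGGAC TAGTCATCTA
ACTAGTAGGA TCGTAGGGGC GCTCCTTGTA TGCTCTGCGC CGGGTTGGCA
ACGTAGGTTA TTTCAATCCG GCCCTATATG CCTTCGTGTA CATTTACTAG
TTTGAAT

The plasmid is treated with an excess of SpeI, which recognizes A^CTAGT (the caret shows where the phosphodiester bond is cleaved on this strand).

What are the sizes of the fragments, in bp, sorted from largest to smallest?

95, 25, 25, 12 bp

SpeI sites (ACTAGT) start at positions 14, 39, 51, 146.
SpeI cuts after the first base of each site, so after positions 14, 39, 51, 146.
Circular molecule, 4 cuts → 4 fragments:
  15–39 → 25 bp
  40–51 → 12 bp
  52–146 → 95 bp
  147–157 then 1–14 → 11 + 14 = 25 bp
Sorted largest to smallest: 95, 25, 25, 12 bp.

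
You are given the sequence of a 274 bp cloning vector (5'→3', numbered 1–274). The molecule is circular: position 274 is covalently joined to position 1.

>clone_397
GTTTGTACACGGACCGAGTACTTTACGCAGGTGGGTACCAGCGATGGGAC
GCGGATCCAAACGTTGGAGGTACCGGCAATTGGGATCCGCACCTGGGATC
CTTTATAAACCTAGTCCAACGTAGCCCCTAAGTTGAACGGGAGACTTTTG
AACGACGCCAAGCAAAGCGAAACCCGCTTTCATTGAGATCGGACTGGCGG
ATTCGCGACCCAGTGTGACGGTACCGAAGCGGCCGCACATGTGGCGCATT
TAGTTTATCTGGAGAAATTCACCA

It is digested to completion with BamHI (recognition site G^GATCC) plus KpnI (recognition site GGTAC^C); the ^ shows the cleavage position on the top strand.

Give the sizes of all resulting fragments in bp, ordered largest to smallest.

128, 88, 20, 15, 13, 10 bp

BamHI sites (GGATCC) start at positions 53, 83, 96.
BamHI cuts after the first base of each site, so after positions 53, 83, 96.
KpnI sites (GGTACC) start at positions 34, 69, 220.
KpnI cuts after base 5 of each site (before the last base), so after positions 38, 73, 224.
Combined cut positions: 38, 53, 73, 83, 96, 224.
Circular molecule, 6 cuts → 6 fragments:
  39–53 → 15 bp
  54–73 → 20 bp
  74–83 → 10 bp
  84–96 → 13 bp
  97–224 → 128 bp
  225–274 then 1–38 → 50 + 38 = 88 bp
Sorted largest to smallest: 128, 88, 20, 15, 13, 10 bp.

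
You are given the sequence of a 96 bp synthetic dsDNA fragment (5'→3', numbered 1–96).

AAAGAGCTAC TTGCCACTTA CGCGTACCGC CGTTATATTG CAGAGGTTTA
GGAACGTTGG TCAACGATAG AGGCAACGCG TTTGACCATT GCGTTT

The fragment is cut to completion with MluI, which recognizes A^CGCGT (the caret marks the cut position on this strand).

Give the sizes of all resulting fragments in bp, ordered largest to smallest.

MluI sites (ACGCGT) start at positions 20, 76.
MluI cuts after the first base of each site, so after positions 20, 76.
Linear molecule, 2 cuts → 3 fragments:
  1–20 → 20 bp
  21–76 → 56 bp
  77–96 → 20 bp
Sorted largest to smallest: 56, 20, 20 bp.

56, 20, 20 bp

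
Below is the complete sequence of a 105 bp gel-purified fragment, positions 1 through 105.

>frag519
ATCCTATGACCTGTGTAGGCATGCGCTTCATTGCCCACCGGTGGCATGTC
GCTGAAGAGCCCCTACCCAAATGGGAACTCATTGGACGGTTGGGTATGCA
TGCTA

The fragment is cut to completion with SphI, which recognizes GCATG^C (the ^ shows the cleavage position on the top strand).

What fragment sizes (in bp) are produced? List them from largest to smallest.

SphI sites (GCATGC) start at positions 19, 98.
SphI cuts after base 5 of each site (before the last base), so after positions 23, 102.
Linear molecule, 2 cuts → 3 fragments:
  1–23 → 23 bp
  24–102 → 79 bp
  103–105 → 3 bp
Sorted largest to smallest: 79, 23, 3 bp.

79, 23, 3 bp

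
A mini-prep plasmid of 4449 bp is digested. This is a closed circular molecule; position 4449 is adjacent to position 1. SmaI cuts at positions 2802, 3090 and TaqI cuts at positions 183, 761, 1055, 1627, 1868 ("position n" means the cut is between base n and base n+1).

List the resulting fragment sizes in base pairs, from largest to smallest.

1542, 934, 578, 572, 294, 288, 241 bp

Combined cut positions (sorted): 183, 761, 1055, 1627, 1868, 2802, 3090.
Circular molecule, 7 cuts → 7 fragments:
  761 − 183 = 578 bp
  1055 − 761 = 294 bp
  1627 − 1055 = 572 bp
  1868 − 1627 = 241 bp
  2802 − 1868 = 934 bp
  3090 − 2802 = 288 bp
  wrap: 4449 − 3090 + 183 = 1542 bp
Sorted largest to smallest: 1542, 934, 578, 572, 294, 288, 241 bp.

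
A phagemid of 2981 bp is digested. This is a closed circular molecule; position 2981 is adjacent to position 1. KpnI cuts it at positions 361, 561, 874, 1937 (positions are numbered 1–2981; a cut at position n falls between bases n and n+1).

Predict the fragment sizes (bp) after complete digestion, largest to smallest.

Circular molecule, 4 cuts → 4 fragments:
  561 − 361 = 200 bp
  874 − 561 = 313 bp
  1937 − 874 = 1063 bp
  wrap: 2981 − 1937 + 361 = 1405 bp
Sorted largest to smallest: 1405, 1063, 313, 200 bp.

1405, 1063, 313, 200 bp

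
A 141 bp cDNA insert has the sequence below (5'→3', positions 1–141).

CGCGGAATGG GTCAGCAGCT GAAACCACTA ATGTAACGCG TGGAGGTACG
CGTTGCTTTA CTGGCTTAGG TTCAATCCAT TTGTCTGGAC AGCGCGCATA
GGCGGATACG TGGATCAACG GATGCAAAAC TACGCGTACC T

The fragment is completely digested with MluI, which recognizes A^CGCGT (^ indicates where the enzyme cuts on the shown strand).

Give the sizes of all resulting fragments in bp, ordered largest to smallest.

MluI sites (ACGCGT) start at positions 36, 48, 132.
MluI cuts after the first base of each site, so after positions 36, 48, 132.
Linear molecule, 3 cuts → 4 fragments:
  1–36 → 36 bp
  37–48 → 12 bp
  49–132 → 84 bp
  133–141 → 9 bp
Sorted largest to smallest: 84, 36, 12, 9 bp.

84, 36, 12, 9 bp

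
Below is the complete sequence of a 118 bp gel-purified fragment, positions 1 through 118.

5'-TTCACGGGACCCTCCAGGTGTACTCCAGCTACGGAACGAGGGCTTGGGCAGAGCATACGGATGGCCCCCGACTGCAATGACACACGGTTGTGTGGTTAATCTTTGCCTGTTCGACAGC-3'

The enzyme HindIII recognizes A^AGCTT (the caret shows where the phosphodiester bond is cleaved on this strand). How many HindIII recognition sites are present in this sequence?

0

No occurrence of AAGCTT is present in the sequence.
HindIII does not cut: 0 sites.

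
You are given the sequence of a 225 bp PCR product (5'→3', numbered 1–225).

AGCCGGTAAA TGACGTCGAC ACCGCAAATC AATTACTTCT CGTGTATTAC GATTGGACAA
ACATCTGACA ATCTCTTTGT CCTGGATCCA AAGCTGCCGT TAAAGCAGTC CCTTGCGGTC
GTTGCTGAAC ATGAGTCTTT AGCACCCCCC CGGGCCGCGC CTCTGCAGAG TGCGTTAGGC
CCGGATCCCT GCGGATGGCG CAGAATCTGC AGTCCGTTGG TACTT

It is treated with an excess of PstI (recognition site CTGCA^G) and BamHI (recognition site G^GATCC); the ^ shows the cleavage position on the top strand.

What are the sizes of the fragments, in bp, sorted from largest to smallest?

84, 83, 28, 16, 14 bp

PstI sites (CTGCAG) start at positions 163, 207.
PstI cuts after base 5 of each site (before the last base), so after positions 167, 211.
BamHI sites (GGATCC) start at positions 84, 183.
BamHI cuts after the first base of each site, so after positions 84, 183.
Combined cut positions: 84, 167, 183, 211.
Linear molecule, 4 cuts → 5 fragments:
  1–84 → 84 bp
  85–167 → 83 bp
  168–183 → 16 bp
  184–211 → 28 bp
  212–225 → 14 bp
Sorted largest to smallest: 84, 83, 28, 16, 14 bp.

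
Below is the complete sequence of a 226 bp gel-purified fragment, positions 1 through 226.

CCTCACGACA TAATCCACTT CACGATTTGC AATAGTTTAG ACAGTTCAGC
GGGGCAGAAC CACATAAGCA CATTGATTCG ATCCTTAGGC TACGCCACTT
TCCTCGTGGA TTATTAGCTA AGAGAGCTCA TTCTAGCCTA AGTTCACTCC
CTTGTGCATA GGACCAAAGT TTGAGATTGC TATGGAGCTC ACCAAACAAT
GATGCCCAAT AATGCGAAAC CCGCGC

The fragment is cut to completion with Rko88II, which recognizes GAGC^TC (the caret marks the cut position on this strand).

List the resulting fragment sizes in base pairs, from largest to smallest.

127, 61, 38 bp

Rko88II sites (GAGCTC) start at positions 124, 185.
Rko88II cuts after base 4 of each site, so after positions 127, 188.
Linear molecule, 2 cuts → 3 fragments:
  1–127 → 127 bp
  128–188 → 61 bp
  189–226 → 38 bp
Sorted largest to smallest: 127, 61, 38 bp.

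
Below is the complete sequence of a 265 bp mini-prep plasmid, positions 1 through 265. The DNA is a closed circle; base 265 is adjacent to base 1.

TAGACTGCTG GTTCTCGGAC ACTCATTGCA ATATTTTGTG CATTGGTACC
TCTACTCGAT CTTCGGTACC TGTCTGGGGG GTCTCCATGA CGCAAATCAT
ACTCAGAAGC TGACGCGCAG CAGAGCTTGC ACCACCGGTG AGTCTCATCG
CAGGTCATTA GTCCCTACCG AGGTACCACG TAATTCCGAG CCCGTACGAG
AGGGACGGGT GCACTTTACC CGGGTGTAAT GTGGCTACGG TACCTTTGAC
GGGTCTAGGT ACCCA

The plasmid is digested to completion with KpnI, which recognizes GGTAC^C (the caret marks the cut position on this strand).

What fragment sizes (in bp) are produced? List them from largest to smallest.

KpnI sites (GGTACC) start at positions 45, 65, 172, 239, 258.
KpnI cuts after base 5 of each site (before the last base), so after positions 49, 69, 176, 243, 262.
Circular molecule, 5 cuts → 5 fragments:
  50–69 → 20 bp
  70–176 → 107 bp
  177–243 → 67 bp
  244–262 → 19 bp
  263–265 then 1–49 → 3 + 49 = 52 bp
Sorted largest to smallest: 107, 67, 52, 20, 19 bp.

107, 67, 52, 20, 19 bp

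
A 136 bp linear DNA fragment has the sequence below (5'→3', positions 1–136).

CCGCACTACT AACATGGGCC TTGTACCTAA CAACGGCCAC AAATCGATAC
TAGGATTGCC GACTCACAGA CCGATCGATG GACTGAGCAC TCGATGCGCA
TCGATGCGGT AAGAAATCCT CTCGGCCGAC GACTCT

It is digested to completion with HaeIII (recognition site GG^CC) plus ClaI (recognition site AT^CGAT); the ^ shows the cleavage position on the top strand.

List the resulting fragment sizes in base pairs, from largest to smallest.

31, 26, 24, 18, 18, 11, 8 bp

HaeIII sites (GGCC) start at positions 17, 35, 124.
HaeIII cuts after base 2 of each site, so after positions 18, 36, 125.
ClaI sites (ATCGAT) start at positions 43, 74, 100.
ClaI cuts after base 2 of each site, so after positions 44, 75, 101.
Combined cut positions: 18, 36, 44, 75, 101, 125.
Linear molecule, 6 cuts → 7 fragments:
  1–18 → 18 bp
  19–36 → 18 bp
  37–44 → 8 bp
  45–75 → 31 bp
  76–101 → 26 bp
  102–125 → 24 bp
  126–136 → 11 bp
Sorted largest to smallest: 31, 26, 24, 18, 18, 11, 8 bp.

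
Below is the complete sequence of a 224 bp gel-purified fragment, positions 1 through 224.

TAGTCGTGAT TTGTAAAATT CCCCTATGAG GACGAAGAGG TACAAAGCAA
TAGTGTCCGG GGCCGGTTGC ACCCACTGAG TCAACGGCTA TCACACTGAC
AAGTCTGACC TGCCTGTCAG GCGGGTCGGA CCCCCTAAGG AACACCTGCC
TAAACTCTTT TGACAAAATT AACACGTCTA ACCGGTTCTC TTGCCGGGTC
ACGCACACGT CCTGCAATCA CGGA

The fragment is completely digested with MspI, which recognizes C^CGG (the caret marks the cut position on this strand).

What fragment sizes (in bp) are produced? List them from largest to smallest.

MspI sites (CCGG) start at positions 57, 63, 182, 194.
MspI cuts after the first base of each site, so after positions 57, 63, 182, 194.
Linear molecule, 4 cuts → 5 fragments:
  1–57 → 57 bp
  58–63 → 6 bp
  64–182 → 119 bp
  183–194 → 12 bp
  195–224 → 30 bp
Sorted largest to smallest: 119, 57, 30, 12, 6 bp.

119, 57, 30, 12, 6 bp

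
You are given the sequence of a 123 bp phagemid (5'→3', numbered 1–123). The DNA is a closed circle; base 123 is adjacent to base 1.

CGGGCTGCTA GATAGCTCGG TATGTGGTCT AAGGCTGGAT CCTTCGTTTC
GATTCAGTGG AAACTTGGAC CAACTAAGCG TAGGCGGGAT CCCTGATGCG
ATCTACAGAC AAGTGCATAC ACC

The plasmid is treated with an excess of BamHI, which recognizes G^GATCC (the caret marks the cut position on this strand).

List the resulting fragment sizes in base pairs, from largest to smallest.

BamHI sites (GGATCC) start at positions 37, 87.
BamHI cuts after the first base of each site, so after positions 37, 87.
Circular molecule, 2 cuts → 2 fragments:
  38–87 → 50 bp
  88–123 then 1–37 → 36 + 37 = 73 bp
Sorted largest to smallest: 73, 50 bp.

73, 50 bp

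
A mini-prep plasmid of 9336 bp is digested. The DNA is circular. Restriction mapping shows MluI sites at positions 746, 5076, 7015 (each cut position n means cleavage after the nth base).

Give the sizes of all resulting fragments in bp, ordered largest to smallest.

4330, 3067, 1939 bp

Circular molecule, 3 cuts → 3 fragments:
  5076 − 746 = 4330 bp
  7015 − 5076 = 1939 bp
  wrap: 9336 − 7015 + 746 = 3067 bp
Sorted largest to smallest: 4330, 3067, 1939 bp.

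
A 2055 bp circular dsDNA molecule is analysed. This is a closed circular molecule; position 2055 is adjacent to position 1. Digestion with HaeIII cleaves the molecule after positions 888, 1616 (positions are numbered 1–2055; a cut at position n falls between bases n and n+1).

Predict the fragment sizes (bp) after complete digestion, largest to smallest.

Circular molecule, 2 cuts → 2 fragments:
  1616 − 888 = 728 bp
  wrap: 2055 − 1616 + 888 = 1327 bp
Sorted largest to smallest: 1327, 728 bp.

1327, 728 bp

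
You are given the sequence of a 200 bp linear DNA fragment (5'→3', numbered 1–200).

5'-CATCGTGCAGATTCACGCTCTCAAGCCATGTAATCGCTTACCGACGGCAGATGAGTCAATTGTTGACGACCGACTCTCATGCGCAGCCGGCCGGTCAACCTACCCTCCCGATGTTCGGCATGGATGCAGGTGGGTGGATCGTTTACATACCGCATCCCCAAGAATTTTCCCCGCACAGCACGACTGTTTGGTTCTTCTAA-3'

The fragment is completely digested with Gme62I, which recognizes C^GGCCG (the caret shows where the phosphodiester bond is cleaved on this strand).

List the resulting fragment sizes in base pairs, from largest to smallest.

The Gme62I site (CGGCCG) starts at position 88.
Gme62I cuts after the first base of each site, so after position 88.
Linear molecule, 1 cut → 2 fragments:
  1–88 → 88 bp
  89–200 → 112 bp
Sorted largest to smallest: 112, 88 bp.

112, 88 bp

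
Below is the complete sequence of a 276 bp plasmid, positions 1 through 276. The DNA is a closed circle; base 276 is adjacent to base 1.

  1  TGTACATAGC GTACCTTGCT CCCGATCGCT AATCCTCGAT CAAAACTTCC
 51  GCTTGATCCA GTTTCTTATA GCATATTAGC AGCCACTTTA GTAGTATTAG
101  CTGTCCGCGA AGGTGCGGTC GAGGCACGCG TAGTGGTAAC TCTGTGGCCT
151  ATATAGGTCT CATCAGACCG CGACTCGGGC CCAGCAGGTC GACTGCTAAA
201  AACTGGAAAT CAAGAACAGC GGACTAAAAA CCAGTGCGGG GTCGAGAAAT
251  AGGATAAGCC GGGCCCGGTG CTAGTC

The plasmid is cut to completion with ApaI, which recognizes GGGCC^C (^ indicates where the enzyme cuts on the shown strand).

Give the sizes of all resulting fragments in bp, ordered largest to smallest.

ApaI sites (GGGCCC) start at positions 177, 261.
ApaI cuts after base 5 of each site (before the last base), so after positions 181, 265.
Circular molecule, 2 cuts → 2 fragments:
  182–265 → 84 bp
  266–276 then 1–181 → 11 + 181 = 192 bp
Sorted largest to smallest: 192, 84 bp.

192, 84 bp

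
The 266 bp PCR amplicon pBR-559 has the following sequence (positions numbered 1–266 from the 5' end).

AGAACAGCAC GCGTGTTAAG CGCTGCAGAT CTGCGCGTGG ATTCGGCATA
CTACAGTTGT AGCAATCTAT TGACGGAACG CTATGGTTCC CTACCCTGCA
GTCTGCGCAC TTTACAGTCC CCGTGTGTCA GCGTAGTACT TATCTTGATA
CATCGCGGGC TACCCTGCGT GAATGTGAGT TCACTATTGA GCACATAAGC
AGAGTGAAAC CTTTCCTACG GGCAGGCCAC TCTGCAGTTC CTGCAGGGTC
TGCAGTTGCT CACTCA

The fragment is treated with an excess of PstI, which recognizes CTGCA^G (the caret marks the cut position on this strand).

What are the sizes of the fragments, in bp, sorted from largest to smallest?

136, 73, 27, 12, 9, 9 bp

PstI sites (CTGCAG) start at positions 23, 96, 232, 241, 250.
PstI cuts after base 5 of each site (before the last base), so after positions 27, 100, 236, 245, 254.
Linear molecule, 5 cuts → 6 fragments:
  1–27 → 27 bp
  28–100 → 73 bp
  101–236 → 136 bp
  237–245 → 9 bp
  246–254 → 9 bp
  255–266 → 12 bp
Sorted largest to smallest: 136, 73, 27, 12, 9, 9 bp.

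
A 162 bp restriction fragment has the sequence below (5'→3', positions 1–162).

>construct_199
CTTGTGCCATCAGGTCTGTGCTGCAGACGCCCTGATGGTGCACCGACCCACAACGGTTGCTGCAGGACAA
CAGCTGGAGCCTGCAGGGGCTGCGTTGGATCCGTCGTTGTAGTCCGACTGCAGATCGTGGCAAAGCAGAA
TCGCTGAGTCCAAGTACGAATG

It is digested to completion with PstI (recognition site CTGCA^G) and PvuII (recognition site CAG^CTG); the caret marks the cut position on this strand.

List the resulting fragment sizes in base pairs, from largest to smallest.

40, 39, 37, 25, 12, 9 bp

PstI sites (CTGCAG) start at positions 21, 60, 81, 118.
PstI cuts after base 5 of each site (before the last base), so after positions 25, 64, 85, 122.
The PvuII site (CAGCTG) starts at position 71.
PvuII cuts after base 3 of each site, so after position 73.
Combined cut positions: 25, 64, 73, 85, 122.
Linear molecule, 5 cuts → 6 fragments:
  1–25 → 25 bp
  26–64 → 39 bp
  65–73 → 9 bp
  74–85 → 12 bp
  86–122 → 37 bp
  123–162 → 40 bp
Sorted largest to smallest: 40, 39, 37, 25, 12, 9 bp.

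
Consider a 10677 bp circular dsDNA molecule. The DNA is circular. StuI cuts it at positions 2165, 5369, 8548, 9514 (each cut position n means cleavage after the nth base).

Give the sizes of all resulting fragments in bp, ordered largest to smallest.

3328, 3204, 3179, 966 bp

Circular molecule, 4 cuts → 4 fragments:
  5369 − 2165 = 3204 bp
  8548 − 5369 = 3179 bp
  9514 − 8548 = 966 bp
  wrap: 10677 − 9514 + 2165 = 3328 bp
Sorted largest to smallest: 3328, 3204, 3179, 966 bp.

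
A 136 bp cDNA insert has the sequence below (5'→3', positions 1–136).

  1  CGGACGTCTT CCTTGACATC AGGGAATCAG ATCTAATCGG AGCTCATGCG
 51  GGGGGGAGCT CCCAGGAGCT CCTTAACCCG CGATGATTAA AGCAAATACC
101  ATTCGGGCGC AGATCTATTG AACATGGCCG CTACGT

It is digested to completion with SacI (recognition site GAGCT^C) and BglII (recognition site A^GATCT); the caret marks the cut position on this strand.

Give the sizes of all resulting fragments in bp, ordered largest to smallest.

41, 29, 25, 16, 15, 10 bp

SacI sites (GAGCTC) start at positions 40, 56, 66.
SacI cuts after base 5 of each site (before the last base), so after positions 44, 60, 70.
BglII sites (AGATCT) start at positions 29, 111.
BglII cuts after the first base of each site, so after positions 29, 111.
Combined cut positions: 29, 44, 60, 70, 111.
Linear molecule, 5 cuts → 6 fragments:
  1–29 → 29 bp
  30–44 → 15 bp
  45–60 → 16 bp
  61–70 → 10 bp
  71–111 → 41 bp
  112–136 → 25 bp
Sorted largest to smallest: 41, 29, 25, 16, 15, 10 bp.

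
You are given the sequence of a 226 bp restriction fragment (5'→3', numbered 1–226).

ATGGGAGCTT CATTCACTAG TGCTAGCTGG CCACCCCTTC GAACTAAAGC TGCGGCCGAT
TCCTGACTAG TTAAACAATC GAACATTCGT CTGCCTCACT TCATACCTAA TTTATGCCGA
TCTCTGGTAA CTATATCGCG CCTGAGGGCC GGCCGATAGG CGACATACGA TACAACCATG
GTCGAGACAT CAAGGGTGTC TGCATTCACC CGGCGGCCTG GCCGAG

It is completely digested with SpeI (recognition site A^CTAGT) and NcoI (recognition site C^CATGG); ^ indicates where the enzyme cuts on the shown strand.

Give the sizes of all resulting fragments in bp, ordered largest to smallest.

110, 50, 50, 16 bp

SpeI sites (ACTAGT) start at positions 16, 66.
SpeI cuts after the first base of each site, so after positions 16, 66.
The NcoI site (CCATGG) starts at position 176.
NcoI cuts after the first base of each site, so after position 176.
Combined cut positions: 16, 66, 176.
Linear molecule, 3 cuts → 4 fragments:
  1–16 → 16 bp
  17–66 → 50 bp
  67–176 → 110 bp
  177–226 → 50 bp
Sorted largest to smallest: 110, 50, 50, 16 bp.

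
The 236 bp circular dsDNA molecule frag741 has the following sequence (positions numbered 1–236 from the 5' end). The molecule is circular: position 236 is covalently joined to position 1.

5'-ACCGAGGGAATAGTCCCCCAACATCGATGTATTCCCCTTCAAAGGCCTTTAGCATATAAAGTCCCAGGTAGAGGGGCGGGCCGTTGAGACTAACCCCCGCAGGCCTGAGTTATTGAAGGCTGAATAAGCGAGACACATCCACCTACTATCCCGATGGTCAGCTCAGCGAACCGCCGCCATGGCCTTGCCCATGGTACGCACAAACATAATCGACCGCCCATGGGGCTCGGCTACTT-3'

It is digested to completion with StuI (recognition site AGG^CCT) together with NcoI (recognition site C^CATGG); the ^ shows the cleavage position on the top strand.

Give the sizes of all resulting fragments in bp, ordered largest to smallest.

74, 63, 58, 29, 12 bp

StuI sites (AGGCCT) start at positions 43, 101.
StuI cuts after base 3 of each site, so after positions 45, 103.
NcoI sites (CCATGG) start at positions 177, 189, 218.
NcoI cuts after the first base of each site, so after positions 177, 189, 218.
Combined cut positions: 45, 103, 177, 189, 218.
Circular molecule, 5 cuts → 5 fragments:
  46–103 → 58 bp
  104–177 → 74 bp
  178–189 → 12 bp
  190–218 → 29 bp
  219–236 then 1–45 → 18 + 45 = 63 bp
Sorted largest to smallest: 74, 63, 58, 29, 12 bp.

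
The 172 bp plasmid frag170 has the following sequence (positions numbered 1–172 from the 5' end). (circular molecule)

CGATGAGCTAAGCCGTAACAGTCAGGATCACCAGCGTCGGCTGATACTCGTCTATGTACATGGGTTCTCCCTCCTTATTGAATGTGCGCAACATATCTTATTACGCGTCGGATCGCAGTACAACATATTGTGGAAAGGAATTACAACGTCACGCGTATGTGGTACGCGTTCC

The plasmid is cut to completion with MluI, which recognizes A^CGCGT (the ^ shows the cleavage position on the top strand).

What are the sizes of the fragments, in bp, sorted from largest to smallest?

MluI sites (ACGCGT) start at positions 103, 151, 164.
MluI cuts after the first base of each site, so after positions 103, 151, 164.
Circular molecule, 3 cuts → 3 fragments:
  104–151 → 48 bp
  152–164 → 13 bp
  165–172 then 1–103 → 8 + 103 = 111 bp
Sorted largest to smallest: 111, 48, 13 bp.

111, 48, 13 bp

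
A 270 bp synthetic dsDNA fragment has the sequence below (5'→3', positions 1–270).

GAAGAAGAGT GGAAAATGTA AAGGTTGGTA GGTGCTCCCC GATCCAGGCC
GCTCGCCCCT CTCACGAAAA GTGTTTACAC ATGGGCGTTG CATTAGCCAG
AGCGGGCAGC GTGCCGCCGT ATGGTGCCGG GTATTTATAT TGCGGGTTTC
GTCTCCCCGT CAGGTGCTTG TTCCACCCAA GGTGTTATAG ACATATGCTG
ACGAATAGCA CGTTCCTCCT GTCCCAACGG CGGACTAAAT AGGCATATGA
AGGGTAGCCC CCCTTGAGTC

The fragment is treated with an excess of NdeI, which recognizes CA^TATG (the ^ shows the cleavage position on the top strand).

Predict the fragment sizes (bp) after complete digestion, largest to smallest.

193, 52, 25 bp

NdeI sites (CATATG) start at positions 192, 244.
NdeI cuts after base 2 of each site, so after positions 193, 245.
Linear molecule, 2 cuts → 3 fragments:
  1–193 → 193 bp
  194–245 → 52 bp
  246–270 → 25 bp
Sorted largest to smallest: 193, 52, 25 bp.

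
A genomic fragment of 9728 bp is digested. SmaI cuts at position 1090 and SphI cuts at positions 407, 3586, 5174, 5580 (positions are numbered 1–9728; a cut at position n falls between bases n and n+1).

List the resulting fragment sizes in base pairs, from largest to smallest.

4148, 2496, 1588, 683, 407, 406 bp

Combined cut positions (sorted): 407, 1090, 3586, 5174, 5580.
Linear molecule, 5 cuts → 6 fragments:
  407 − 0 = 407 bp
  1090 − 407 = 683 bp
  3586 − 1090 = 2496 bp
  5174 − 3586 = 1588 bp
  5580 − 5174 = 406 bp
  9728 − 5580 = 4148 bp
Sorted largest to smallest: 4148, 2496, 1588, 683, 407, 406 bp.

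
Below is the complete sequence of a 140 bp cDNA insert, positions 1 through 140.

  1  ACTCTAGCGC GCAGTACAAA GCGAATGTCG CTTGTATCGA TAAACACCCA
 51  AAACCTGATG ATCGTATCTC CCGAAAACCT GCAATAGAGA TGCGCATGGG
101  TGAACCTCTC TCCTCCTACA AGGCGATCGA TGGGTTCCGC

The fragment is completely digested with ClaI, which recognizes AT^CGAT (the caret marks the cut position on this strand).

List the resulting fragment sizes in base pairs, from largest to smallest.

90, 37, 13 bp

ClaI sites (ATCGAT) start at positions 36, 126.
ClaI cuts after base 2 of each site, so after positions 37, 127.
Linear molecule, 2 cuts → 3 fragments:
  1–37 → 37 bp
  38–127 → 90 bp
  128–140 → 13 bp
Sorted largest to smallest: 90, 37, 13 bp.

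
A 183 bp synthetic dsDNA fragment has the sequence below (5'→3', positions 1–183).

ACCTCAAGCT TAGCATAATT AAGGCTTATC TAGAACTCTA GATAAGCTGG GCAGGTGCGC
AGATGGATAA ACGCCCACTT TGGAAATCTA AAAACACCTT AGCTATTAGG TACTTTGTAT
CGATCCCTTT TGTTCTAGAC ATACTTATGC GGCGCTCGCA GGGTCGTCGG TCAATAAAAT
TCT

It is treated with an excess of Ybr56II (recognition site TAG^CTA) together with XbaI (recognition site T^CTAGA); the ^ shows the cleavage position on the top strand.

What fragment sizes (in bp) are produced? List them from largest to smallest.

65, 49, 32, 29, 8 bp

The Ybr56II site (TAGCTA) starts at position 100.
Ybr56II cuts after base 3 of each site, so after position 102.
XbaI sites (TCTAGA) start at positions 29, 37, 134.
XbaI cuts after the first base of each site, so after positions 29, 37, 134.
Combined cut positions: 29, 37, 102, 134.
Linear molecule, 4 cuts → 5 fragments:
  1–29 → 29 bp
  30–37 → 8 bp
  38–102 → 65 bp
  103–134 → 32 bp
  135–183 → 49 bp
Sorted largest to smallest: 65, 49, 32, 29, 8 bp.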